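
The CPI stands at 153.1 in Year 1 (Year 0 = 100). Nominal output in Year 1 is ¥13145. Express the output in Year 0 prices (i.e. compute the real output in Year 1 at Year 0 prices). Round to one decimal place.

Real = Nominal ÷ (Index/100) = 13145 ÷ (153.1/100)
     = 13145 ÷ 1.531 = 8585.8916

8585.9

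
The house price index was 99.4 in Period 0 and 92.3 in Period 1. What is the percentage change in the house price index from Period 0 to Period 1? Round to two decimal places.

-7.14%

Change = (92.3 − 99.4) / 99.4 × 100
       = -7.1 / 99.4 × 100 = -7.1429%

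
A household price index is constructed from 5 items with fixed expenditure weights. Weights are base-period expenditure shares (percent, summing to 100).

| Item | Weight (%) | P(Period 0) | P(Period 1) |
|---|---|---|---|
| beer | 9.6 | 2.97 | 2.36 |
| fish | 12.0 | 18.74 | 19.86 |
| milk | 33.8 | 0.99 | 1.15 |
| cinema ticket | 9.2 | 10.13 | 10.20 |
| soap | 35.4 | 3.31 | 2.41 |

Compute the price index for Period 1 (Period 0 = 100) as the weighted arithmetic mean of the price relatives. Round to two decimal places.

94.65

beer: 9.6 × (2.36/2.97) = 9.6 × 0.794613 = 7.6283
fish: 12.0 × (19.86/18.74) = 12.0 × 1.059765 = 12.7172
milk: 33.8 × (1.15/0.99) = 33.8 × 1.161616 = 39.2626
cinema ticket: 9.2 × (10.20/10.13) = 9.2 × 1.006910 = 9.2636
soap: 35.4 × (2.41/3.31) = 35.4 × 0.728097 = 25.7746
Index = Σ wᵢ·(p₁ᵢ/p₀ᵢ) = 7.6283 + 12.7172 + 39.2626 + 9.2636 + 25.7746 = 94.6463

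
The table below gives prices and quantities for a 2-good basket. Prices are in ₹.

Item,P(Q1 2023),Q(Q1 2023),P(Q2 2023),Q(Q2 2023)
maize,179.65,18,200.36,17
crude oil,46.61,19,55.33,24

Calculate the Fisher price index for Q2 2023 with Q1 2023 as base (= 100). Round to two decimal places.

Laspeyres component (base-period weights):
ΣP(Q2 2023)Q(Q1 2023) = 200.36×18 + 55.33×19 = 3606.48 + 1051.27 = 4657.75
ΣP(Q1 2023)Q(Q1 2023) = 179.65×18 + 46.61×19 = 3233.7 + 885.59 = 4119.29
L = 4657.75 / 4119.29 × 100 = 113.0717
Paasche component (current-period weights):
ΣP(Q2 2023)Q(Q2 2023) = 200.36×17 + 55.33×24 = 3406.12 + 1327.92 = 4734.04
ΣP(Q1 2023)Q(Q2 2023) = 179.65×17 + 46.61×24 = 3054.05 + 1118.64 = 4172.69
P = 4734.04 / 4172.69 × 100 = 113.4530
Fisher = √(L × P) = √(113.0717 × 113.4530) = 113.2622

113.26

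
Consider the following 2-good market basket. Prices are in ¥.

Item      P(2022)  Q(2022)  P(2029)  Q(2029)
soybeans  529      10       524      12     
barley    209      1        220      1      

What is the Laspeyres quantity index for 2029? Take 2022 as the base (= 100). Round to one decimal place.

119.2

Laspeyres quantity index uses base-period prices as weights.
ΣP(2022)·Q(2029) = 529×12 + 209×1 = 6348 + 209 = 6557
ΣP(2022)·Q(2022) = 529×10 + 209×1 = 5290 + 209 = 5499
Index = 6557 / 5499 × 100 = 119.2399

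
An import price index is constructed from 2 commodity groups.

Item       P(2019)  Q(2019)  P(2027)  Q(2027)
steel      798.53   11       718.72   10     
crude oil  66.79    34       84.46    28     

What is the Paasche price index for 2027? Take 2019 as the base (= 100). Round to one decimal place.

96.9

Paasche price index uses current-period quantities as weights.
ΣP(2027)·Q(2027) = 718.72×10 + 84.46×28 = 7187.2 + 2364.88 = 9552.08
ΣP(2019)·Q(2027) = 798.53×10 + 66.79×28 = 7985.3 + 1870.12 = 9855.42
Index = 9552.08 / 9855.42 × 100 = 96.9221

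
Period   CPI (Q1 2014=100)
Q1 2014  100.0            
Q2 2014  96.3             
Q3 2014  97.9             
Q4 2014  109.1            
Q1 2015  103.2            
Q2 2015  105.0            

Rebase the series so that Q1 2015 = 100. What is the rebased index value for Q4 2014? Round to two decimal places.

Rebased(Q4 2014) = 109.1 / 103.2 × 100 = 105.7171

105.72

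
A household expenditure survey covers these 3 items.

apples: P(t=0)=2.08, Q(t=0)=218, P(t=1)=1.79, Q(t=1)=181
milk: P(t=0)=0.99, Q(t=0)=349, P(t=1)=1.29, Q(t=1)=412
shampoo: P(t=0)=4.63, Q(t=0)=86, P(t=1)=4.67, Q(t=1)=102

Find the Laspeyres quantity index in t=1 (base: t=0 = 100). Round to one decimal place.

105.0

Laspeyres quantity index uses base-period prices as weights.
ΣP(t=0)·Q(t=1) = 2.08×181 + 0.99×412 + 4.63×102 = 376.48 + 407.88 + 472.26 = 1256.62
ΣP(t=0)·Q(t=0) = 2.08×218 + 0.99×349 + 4.63×86 = 453.44 + 345.51 + 398.18 = 1197.13
Index = 1256.62 / 1197.13 × 100 = 104.9694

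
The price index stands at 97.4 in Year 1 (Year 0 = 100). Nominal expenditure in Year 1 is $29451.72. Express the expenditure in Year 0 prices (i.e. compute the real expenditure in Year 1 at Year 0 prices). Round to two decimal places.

30237.91

Real = Nominal ÷ (Index/100) = 29451.72 ÷ (97.4/100)
     = 29451.72 ÷ 0.974 = 30237.9055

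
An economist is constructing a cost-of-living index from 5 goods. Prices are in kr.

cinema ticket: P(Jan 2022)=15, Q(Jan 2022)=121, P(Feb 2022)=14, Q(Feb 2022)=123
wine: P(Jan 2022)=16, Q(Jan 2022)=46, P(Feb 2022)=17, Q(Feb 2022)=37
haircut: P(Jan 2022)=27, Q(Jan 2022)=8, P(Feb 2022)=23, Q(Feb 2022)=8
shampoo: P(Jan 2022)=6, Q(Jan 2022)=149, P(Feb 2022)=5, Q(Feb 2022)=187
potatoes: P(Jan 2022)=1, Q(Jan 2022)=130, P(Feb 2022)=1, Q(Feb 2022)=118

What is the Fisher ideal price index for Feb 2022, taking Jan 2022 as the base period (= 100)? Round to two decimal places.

92.70

Laspeyres component (base-period weights):
ΣP(Feb 2022)Q(Jan 2022) = 14×121 + 17×46 + 23×8 + 5×149 + 1×130 = 1694 + 782 + 184 + 745 + 130 = 3535
ΣP(Jan 2022)Q(Jan 2022) = 15×121 + 16×46 + 27×8 + 6×149 + 1×130 = 1815 + 736 + 216 + 894 + 130 = 3791
L = 3535 / 3791 × 100 = 93.2472
Paasche component (current-period weights):
ΣP(Feb 2022)Q(Feb 2022) = 14×123 + 17×37 + 23×8 + 5×187 + 1×118 = 1722 + 629 + 184 + 935 + 118 = 3588
ΣP(Jan 2022)Q(Feb 2022) = 15×123 + 16×37 + 27×8 + 6×187 + 1×118 = 1845 + 592 + 216 + 1122 + 118 = 3893
P = 3588 / 3893 × 100 = 92.1654
Fisher = √(L × P) = √(93.2472 × 92.1654) = 92.7047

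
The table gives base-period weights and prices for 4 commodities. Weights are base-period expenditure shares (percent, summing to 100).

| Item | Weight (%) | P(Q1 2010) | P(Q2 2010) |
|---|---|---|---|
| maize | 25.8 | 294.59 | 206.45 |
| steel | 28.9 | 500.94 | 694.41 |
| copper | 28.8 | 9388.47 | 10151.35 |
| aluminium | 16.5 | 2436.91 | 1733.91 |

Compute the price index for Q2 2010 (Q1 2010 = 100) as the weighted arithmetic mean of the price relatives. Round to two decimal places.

maize: 25.8 × (206.45/294.59) = 25.8 × 0.700805 = 18.0808
steel: 28.9 × (694.41/500.94) = 28.9 × 1.386214 = 40.0616
copper: 28.8 × (10151.35/9388.47) = 28.8 × 1.081257 = 31.1402
aluminium: 16.5 × (1733.91/2436.91) = 16.5 × 0.711520 = 11.7401
Index = Σ wᵢ·(p₁ᵢ/p₀ᵢ) = 18.0808 + 40.0616 + 31.1402 + 11.7401 = 101.0226

101.02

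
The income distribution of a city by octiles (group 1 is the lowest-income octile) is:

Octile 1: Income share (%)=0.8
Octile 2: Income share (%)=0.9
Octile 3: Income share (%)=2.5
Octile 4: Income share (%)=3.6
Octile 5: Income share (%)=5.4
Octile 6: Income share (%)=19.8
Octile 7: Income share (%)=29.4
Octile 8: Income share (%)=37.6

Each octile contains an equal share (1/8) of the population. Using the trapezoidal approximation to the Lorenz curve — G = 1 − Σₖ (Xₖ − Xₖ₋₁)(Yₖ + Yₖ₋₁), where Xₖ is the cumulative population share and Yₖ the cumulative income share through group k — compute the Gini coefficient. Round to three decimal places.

0.567

Cumulative income shares Yₖ: 0.0080, 0.0170, 0.0420, 0.0780, 0.1320, 0.3300, 0.6240, 1.0000
Σ (Xₖ−Xₖ₋₁)(Yₖ+Yₖ₋₁) = (1/8)(0.0080+0.0000) + (1/8)(0.0170+0.0080) + (1/8)(0.0420+0.0170) + (1/8)(0.0780+0.0420) + (1/8)(0.1320+0.0780) + (1/8)(0.3300+0.1320) + (1/8)(0.6240+0.3300) + (1/8)(1.0000+0.6240)
  = 0.0010 + 0.0031 + 0.0074 + 0.0150 + 0.0263 + 0.0578 + 0.1192 + 0.2030 = 0.4328
G = 1 − 0.4328 = 0.5673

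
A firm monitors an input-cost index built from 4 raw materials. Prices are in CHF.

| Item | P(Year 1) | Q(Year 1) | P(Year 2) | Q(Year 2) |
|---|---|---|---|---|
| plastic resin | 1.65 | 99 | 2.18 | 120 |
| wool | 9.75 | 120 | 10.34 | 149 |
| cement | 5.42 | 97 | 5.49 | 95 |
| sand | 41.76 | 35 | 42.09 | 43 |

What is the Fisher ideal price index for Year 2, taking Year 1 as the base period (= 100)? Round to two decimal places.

104.31

Laspeyres component (base-period weights):
ΣP(Year 2)Q(Year 1) = 2.18×99 + 10.34×120 + 5.49×97 + 42.09×35 = 215.82 + 1240.8 + 532.53 + 1473.15 = 3462.3
ΣP(Year 1)Q(Year 1) = 1.65×99 + 9.75×120 + 5.42×97 + 41.76×35 = 163.35 + 1170 + 525.74 + 1461.6 = 3320.69
L = 3462.3 / 3320.69 × 100 = 104.2645
Paasche component (current-period weights):
ΣP(Year 2)Q(Year 2) = 2.18×120 + 10.34×149 + 5.49×95 + 42.09×43 = 261.6 + 1540.66 + 521.55 + 1809.87 = 4133.68
ΣP(Year 1)Q(Year 2) = 1.65×120 + 9.75×149 + 5.42×95 + 41.76×43 = 198 + 1452.75 + 514.9 + 1795.68 = 3961.33
P = 4133.68 / 3961.33 × 100 = 104.3508
Fisher = √(L × P) = √(104.2645 × 104.3508) = 104.3076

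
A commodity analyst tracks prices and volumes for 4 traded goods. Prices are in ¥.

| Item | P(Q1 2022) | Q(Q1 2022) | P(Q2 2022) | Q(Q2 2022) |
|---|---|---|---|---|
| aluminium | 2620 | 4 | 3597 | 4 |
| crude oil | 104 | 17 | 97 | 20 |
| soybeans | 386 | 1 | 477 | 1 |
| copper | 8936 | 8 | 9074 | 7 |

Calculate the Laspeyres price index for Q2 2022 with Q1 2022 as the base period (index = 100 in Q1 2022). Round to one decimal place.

105.9

Laspeyres price index uses base-period quantities as weights.
ΣP(Q2 2022)·Q(Q1 2022) = 3597×4 + 97×17 + 477×1 + 9074×8 = 14388 + 1649 + 477 + 72592 = 89106
ΣP(Q1 2022)·Q(Q1 2022) = 2620×4 + 104×17 + 386×1 + 8936×8 = 10480 + 1768 + 386 + 71488 = 84122
Index = 89106 / 84122 × 100 = 105.9247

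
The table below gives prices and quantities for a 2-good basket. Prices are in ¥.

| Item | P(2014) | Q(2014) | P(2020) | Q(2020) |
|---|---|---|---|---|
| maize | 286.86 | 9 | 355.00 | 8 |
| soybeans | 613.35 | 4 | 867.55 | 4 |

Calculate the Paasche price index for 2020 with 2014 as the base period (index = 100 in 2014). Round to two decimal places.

Paasche price index uses current-period quantities as weights.
ΣP(2020)·Q(2020) = 355.00×8 + 867.55×4 = 2840 + 3470.2 = 6310.2
ΣP(2014)·Q(2020) = 286.86×8 + 613.35×4 = 2294.88 + 2453.4 = 4748.28
Index = 6310.2 / 4748.28 × 100 = 132.8944

132.89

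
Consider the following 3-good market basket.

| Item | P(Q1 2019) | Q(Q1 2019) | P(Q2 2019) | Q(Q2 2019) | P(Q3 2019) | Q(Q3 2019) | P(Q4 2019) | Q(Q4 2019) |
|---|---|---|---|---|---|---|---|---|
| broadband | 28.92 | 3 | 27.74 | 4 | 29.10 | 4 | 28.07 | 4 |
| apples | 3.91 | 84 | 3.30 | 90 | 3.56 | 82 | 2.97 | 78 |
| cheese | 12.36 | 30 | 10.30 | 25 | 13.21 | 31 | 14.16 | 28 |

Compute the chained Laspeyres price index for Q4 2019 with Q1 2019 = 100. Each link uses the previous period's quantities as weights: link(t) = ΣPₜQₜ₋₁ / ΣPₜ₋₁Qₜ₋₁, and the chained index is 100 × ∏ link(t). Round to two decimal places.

Link Q1 2019→Q2 2019:
ΣP(Q2 2019)Q(Q1 2019) = 27.74×3 + 3.30×84 + 10.30×30 = 83.22 + 277.2 + 309 = 669.42
ΣP(Q1 2019)Q(Q1 2019) = 28.92×3 + 3.91×84 + 12.36×30 = 86.76 + 328.44 + 370.8 = 786
link = 669.42/786 = 0.851679
Link Q2 2019→Q3 2019:
ΣP(Q3 2019)Q(Q2 2019) = 29.10×4 + 3.56×90 + 13.21×25 = 116.4 + 320.4 + 330.25 = 767.05
ΣP(Q2 2019)Q(Q2 2019) = 27.74×4 + 3.30×90 + 10.30×25 = 110.96 + 297 + 257.5 = 665.46
link = 767.05/665.46 = 1.152661
Link Q3 2019→Q4 2019:
ΣP(Q4 2019)Q(Q3 2019) = 28.07×4 + 2.97×82 + 14.16×31 = 112.28 + 243.54 + 438.96 = 794.78
ΣP(Q3 2019)Q(Q3 2019) = 29.10×4 + 3.56×82 + 13.21×31 = 116.4 + 291.92 + 409.51 = 817.83
link = 794.78/817.83 = 0.971816
Chained index = 100 × 0.851679 × 1.152661 × 0.971816 = 95.4029

95.40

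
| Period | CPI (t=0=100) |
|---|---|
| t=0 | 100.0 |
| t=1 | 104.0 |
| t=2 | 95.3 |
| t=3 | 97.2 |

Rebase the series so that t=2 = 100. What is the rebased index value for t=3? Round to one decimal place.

Rebased(t=3) = 97.2 / 95.3 × 100 = 101.9937

102.0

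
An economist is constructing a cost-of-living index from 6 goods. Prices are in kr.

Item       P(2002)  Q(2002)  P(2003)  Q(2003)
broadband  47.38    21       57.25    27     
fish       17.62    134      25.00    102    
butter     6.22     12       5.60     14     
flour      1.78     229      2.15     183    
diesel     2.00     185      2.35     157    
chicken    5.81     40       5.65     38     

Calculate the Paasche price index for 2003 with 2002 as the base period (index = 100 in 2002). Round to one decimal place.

Paasche price index uses current-period quantities as weights.
ΣP(2003)·Q(2003) = 57.25×27 + 25.00×102 + 5.60×14 + 2.15×183 + 2.35×157 + 5.65×38 = 1545.75 + 2550 + 78.4 + 393.45 + 368.95 + 214.7 = 5151.25
ΣP(2002)·Q(2003) = 47.38×27 + 17.62×102 + 6.22×14 + 1.78×183 + 2.00×157 + 5.81×38 = 1279.26 + 1797.24 + 87.08 + 325.74 + 314 + 220.78 = 4024.1
Index = 5151.25 / 4024.1 × 100 = 128.0100

128.0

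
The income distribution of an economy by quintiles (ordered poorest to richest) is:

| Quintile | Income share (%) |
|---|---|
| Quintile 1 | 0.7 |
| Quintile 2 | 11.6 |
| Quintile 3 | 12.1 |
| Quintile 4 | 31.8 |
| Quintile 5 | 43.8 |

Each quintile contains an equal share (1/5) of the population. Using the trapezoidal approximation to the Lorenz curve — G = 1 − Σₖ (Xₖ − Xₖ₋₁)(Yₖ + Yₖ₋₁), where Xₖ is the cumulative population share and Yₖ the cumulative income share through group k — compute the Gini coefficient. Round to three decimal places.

0.426

Cumulative income shares Yₖ: 0.0070, 0.1230, 0.2440, 0.5620, 1.0000
Σ (Xₖ−Xₖ₋₁)(Yₖ+Yₖ₋₁) = (1/5)(0.0070+0.0000) + (1/5)(0.1230+0.0070) + (1/5)(0.2440+0.1230) + (1/5)(0.5620+0.2440) + (1/5)(1.0000+0.5620)
  = 0.0014 + 0.0260 + 0.0734 + 0.1612 + 0.3124 = 0.5744
G = 1 − 0.5744 = 0.4256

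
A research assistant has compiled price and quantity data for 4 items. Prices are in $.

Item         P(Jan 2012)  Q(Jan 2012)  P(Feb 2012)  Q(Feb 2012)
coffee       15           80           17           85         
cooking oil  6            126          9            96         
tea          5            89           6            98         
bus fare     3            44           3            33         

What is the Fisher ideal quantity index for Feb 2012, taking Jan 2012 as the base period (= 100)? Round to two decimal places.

Laspeyres component (base-period weights):
ΣP(Jan 2012)Q(Feb 2012) = 15×85 + 6×96 + 5×98 + 3×33 = 1275 + 576 + 490 + 99 = 2440
ΣP(Jan 2012)Q(Jan 2012) = 15×80 + 6×126 + 5×89 + 3×44 = 1200 + 756 + 445 + 132 = 2533
L = 2440 / 2533 × 100 = 96.3285
Paasche component (current-period weights):
ΣP(Feb 2012)Q(Feb 2012) = 17×85 + 9×96 + 6×98 + 3×33 = 1445 + 864 + 588 + 99 = 2996
ΣP(Feb 2012)Q(Jan 2012) = 17×80 + 9×126 + 6×89 + 3×44 = 1360 + 1134 + 534 + 132 = 3160
P = 2996 / 3160 × 100 = 94.8101
Fisher = √(L × P) = √(96.3285 × 94.8101) = 95.5663

95.57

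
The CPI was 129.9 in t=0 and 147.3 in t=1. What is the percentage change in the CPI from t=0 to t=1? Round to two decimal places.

13.39%

Change = (147.3 − 129.9) / 129.9 × 100
       = 17.4 / 129.9 × 100 = 13.3949%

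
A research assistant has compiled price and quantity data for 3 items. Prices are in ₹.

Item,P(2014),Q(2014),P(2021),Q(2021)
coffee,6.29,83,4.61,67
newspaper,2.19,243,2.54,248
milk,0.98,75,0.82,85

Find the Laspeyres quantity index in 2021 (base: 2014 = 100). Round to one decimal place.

Laspeyres quantity index uses base-period prices as weights.
ΣP(2014)·Q(2021) = 6.29×67 + 2.19×248 + 0.98×85 = 421.43 + 543.12 + 83.3 = 1047.85
ΣP(2014)·Q(2014) = 6.29×83 + 2.19×243 + 0.98×75 = 522.07 + 532.17 + 73.5 = 1127.74
Index = 1047.85 / 1127.74 × 100 = 92.9159

92.9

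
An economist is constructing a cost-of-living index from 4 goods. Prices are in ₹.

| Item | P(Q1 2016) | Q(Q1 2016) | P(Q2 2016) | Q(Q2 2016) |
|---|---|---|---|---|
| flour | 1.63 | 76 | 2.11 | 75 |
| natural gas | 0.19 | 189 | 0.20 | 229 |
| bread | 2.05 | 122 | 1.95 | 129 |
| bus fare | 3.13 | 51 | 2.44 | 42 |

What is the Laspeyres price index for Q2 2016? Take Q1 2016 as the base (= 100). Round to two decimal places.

Laspeyres price index uses base-period quantities as weights.
ΣP(Q2 2016)·Q(Q1 2016) = 2.11×76 + 0.20×189 + 1.95×122 + 2.44×51 = 160.36 + 37.8 + 237.9 + 124.44 = 560.5
ΣP(Q1 2016)·Q(Q1 2016) = 1.63×76 + 0.19×189 + 2.05×122 + 3.13×51 = 123.88 + 35.91 + 250.1 + 159.63 = 569.52
Index = 560.5 / 569.52 × 100 = 98.4162

98.42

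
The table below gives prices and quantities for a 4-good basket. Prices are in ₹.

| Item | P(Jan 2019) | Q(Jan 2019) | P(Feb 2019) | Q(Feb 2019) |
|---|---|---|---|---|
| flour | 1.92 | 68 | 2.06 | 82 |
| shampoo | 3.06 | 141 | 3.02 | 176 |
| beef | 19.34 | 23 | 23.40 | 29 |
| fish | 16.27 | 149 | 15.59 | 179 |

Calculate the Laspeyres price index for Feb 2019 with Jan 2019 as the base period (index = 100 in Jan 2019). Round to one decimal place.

99.9

Laspeyres price index uses base-period quantities as weights.
ΣP(Feb 2019)·Q(Jan 2019) = 2.06×68 + 3.02×141 + 23.40×23 + 15.59×149 = 140.08 + 425.82 + 538.2 + 2322.91 = 3427.01
ΣP(Jan 2019)·Q(Jan 2019) = 1.92×68 + 3.06×141 + 19.34×23 + 16.27×149 = 130.56 + 431.46 + 444.82 + 2424.23 = 3431.07
Index = 3427.01 / 3431.07 × 100 = 99.8817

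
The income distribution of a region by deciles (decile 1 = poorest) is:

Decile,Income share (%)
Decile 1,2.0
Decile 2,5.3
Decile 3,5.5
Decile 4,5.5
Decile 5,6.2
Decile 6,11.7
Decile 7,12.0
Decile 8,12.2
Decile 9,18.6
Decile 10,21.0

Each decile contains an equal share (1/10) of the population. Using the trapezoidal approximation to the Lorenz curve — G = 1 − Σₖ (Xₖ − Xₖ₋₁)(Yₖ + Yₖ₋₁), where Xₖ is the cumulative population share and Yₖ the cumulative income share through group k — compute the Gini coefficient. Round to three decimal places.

Cumulative income shares Yₖ: 0.0200, 0.0730, 0.1280, 0.1830, 0.2450, 0.3620, 0.4820, 0.6040, 0.7900, 1.0000
Σ (Xₖ−Xₖ₋₁)(Yₖ+Yₖ₋₁) = (1/10)(0.0200+0.0000) + (1/10)(0.0730+0.0200) + (1/10)(0.1280+0.0730) + (1/10)(0.1830+0.1280) + (1/10)(0.2450+0.1830) + (1/10)(0.3620+0.2450) + (1/10)(0.4820+0.3620) + (1/10)(0.6040+0.4820) + (1/10)(0.7900+0.6040) + (1/10)(1.0000+0.7900)
  = 0.0020 + 0.0093 + 0.0201 + 0.0311 + 0.0428 + 0.0607 + 0.0844 + 0.1086 + 0.1394 + 0.1790 = 0.6774
G = 1 − 0.6774 = 0.3226

0.323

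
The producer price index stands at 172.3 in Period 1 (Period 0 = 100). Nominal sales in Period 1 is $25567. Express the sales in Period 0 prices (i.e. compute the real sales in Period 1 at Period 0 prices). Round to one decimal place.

Real = Nominal ÷ (Index/100) = 25567 ÷ (172.3/100)
     = 25567 ÷ 1.723 = 14838.6535

14838.7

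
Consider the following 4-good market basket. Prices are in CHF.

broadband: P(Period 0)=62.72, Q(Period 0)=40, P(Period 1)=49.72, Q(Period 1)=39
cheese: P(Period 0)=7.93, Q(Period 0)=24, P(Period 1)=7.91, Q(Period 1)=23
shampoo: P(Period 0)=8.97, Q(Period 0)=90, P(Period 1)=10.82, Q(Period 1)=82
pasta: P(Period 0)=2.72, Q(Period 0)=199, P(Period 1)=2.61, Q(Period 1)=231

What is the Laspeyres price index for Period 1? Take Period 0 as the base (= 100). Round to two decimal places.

90.71

Laspeyres price index uses base-period quantities as weights.
ΣP(Period 1)·Q(Period 0) = 49.72×40 + 7.91×24 + 10.82×90 + 2.61×199 = 1988.8 + 189.84 + 973.8 + 519.39 = 3671.83
ΣP(Period 0)·Q(Period 0) = 62.72×40 + 7.93×24 + 8.97×90 + 2.72×199 = 2508.8 + 190.32 + 807.3 + 541.28 = 4047.7
Index = 3671.83 / 4047.7 × 100 = 90.7140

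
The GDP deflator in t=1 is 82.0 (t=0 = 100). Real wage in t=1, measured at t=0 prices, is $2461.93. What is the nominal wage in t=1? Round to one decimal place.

Nominal = Real × (Index/100) = 2461.93 × (82.0/100)
        = 2461.93 × 0.820 = 2018.7826

2018.8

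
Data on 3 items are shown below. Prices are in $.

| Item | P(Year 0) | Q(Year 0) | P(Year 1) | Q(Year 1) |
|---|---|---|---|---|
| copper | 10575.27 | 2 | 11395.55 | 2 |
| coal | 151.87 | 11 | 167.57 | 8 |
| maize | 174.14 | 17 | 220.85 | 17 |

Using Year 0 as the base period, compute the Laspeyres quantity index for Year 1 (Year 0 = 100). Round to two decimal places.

98.23

Laspeyres quantity index uses base-period prices as weights.
ΣP(Year 0)·Q(Year 1) = 10575.27×2 + 151.87×8 + 174.14×17 = 21150.54 + 1214.96 + 2960.38 = 25325.88
ΣP(Year 0)·Q(Year 0) = 10575.27×2 + 151.87×11 + 174.14×17 = 21150.54 + 1670.57 + 2960.38 = 25781.49
Index = 25325.88 / 25781.49 × 100 = 98.2328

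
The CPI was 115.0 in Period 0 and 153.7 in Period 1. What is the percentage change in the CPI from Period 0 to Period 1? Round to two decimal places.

Change = (153.7 − 115.0) / 115.0 × 100
       = 38.7 / 115.0 × 100 = 33.6522%

33.65%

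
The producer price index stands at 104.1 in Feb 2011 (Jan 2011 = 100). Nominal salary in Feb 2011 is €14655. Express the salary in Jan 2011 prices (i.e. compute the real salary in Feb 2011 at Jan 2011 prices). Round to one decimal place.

14077.8

Real = Nominal ÷ (Index/100) = 14655 ÷ (104.1/100)
     = 14655 ÷ 1.041 = 14077.8098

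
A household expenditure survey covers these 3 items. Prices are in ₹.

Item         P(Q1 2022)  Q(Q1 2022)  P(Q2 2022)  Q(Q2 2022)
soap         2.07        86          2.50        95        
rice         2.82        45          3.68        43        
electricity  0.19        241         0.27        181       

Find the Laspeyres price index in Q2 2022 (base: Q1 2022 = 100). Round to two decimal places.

127.08

Laspeyres price index uses base-period quantities as weights.
ΣP(Q2 2022)·Q(Q1 2022) = 2.50×86 + 3.68×45 + 0.27×241 = 215 + 165.6 + 65.07 = 445.67
ΣP(Q1 2022)·Q(Q1 2022) = 2.07×86 + 2.82×45 + 0.19×241 = 178.02 + 126.9 + 45.79 = 350.71
Index = 445.67 / 350.71 × 100 = 127.0765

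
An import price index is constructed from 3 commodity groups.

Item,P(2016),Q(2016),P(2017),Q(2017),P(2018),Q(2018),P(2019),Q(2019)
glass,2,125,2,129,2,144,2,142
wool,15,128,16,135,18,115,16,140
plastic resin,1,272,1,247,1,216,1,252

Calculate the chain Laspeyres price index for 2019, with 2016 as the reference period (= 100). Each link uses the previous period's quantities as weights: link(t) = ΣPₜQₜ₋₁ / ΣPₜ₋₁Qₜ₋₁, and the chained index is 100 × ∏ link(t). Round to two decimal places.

Link 2016→2017:
ΣP(2017)Q(2016) = 2×125 + 16×128 + 1×272 = 250 + 2048 + 272 = 2570
ΣP(2016)Q(2016) = 2×125 + 15×128 + 1×272 = 250 + 1920 + 272 = 2442
link = 2570/2442 = 1.052416
Link 2017→2018:
ΣP(2018)Q(2017) = 2×129 + 18×135 + 1×247 = 258 + 2430 + 247 = 2935
ΣP(2017)Q(2017) = 2×129 + 16×135 + 1×247 = 258 + 2160 + 247 = 2665
link = 2935/2665 = 1.101313
Link 2018→2019:
ΣP(2019)Q(2018) = 2×144 + 16×115 + 1×216 = 288 + 1840 + 216 = 2344
ΣP(2018)Q(2018) = 2×144 + 18×115 + 1×216 = 288 + 2070 + 216 = 2574
link = 2344/2574 = 0.910645
Chained index = 100 × 1.052416 × 1.101313 × 0.910645 = 105.5474

105.55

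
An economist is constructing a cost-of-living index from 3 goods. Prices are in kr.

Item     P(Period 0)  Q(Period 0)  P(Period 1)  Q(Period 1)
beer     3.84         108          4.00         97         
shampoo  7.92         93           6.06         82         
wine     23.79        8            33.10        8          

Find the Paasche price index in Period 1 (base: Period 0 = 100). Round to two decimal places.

94.84

Paasche price index uses current-period quantities as weights.
ΣP(Period 1)·Q(Period 1) = 4.00×97 + 6.06×82 + 33.10×8 = 388 + 496.92 + 264.8 = 1149.72
ΣP(Period 0)·Q(Period 1) = 3.84×97 + 7.92×82 + 23.79×8 = 372.48 + 649.44 + 190.32 = 1212.24
Index = 1149.72 / 1212.24 × 100 = 94.8426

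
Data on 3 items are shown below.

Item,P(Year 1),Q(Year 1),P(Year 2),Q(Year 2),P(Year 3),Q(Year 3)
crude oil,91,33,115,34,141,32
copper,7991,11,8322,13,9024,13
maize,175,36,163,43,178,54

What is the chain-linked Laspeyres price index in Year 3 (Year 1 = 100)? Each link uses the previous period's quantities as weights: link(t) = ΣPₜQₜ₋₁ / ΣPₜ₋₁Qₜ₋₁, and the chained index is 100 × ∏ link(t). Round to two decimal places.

Link Year 1→Year 2:
ΣP(Year 2)Q(Year 1) = 115×33 + 8322×11 + 163×36 = 3795 + 91542 + 5868 = 101205
ΣP(Year 1)Q(Year 1) = 91×33 + 7991×11 + 175×36 = 3003 + 87901 + 6300 = 97204
link = 101205/97204 = 1.041161
Link Year 2→Year 3:
ΣP(Year 3)Q(Year 2) = 141×34 + 9024×13 + 178×43 = 4794 + 117312 + 7654 = 129760
ΣP(Year 2)Q(Year 2) = 115×34 + 8322×13 + 163×43 = 3910 + 108186 + 7009 = 119105
link = 129760/119105 = 1.089459
Chained index = 100 × 1.041161 × 1.089459 = 113.4302

113.43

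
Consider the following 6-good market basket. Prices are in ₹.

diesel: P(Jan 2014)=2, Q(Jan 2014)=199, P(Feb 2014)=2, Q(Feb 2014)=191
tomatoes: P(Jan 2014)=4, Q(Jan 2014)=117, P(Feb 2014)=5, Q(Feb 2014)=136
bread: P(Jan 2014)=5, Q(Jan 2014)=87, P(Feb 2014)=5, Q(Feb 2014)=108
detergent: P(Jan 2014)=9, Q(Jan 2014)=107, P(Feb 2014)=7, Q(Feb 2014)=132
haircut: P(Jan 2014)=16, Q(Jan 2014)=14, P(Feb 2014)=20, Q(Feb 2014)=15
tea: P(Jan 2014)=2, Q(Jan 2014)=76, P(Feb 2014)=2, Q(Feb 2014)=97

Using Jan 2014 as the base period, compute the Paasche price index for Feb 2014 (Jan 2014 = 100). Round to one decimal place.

Paasche price index uses current-period quantities as weights.
ΣP(Feb 2014)·Q(Feb 2014) = 2×191 + 5×136 + 5×108 + 7×132 + 20×15 + 2×97 = 382 + 680 + 540 + 924 + 300 + 194 = 3020
ΣP(Jan 2014)·Q(Feb 2014) = 2×191 + 4×136 + 5×108 + 9×132 + 16×15 + 2×97 = 382 + 544 + 540 + 1188 + 240 + 194 = 3088
Index = 3020 / 3088 × 100 = 97.7979

97.8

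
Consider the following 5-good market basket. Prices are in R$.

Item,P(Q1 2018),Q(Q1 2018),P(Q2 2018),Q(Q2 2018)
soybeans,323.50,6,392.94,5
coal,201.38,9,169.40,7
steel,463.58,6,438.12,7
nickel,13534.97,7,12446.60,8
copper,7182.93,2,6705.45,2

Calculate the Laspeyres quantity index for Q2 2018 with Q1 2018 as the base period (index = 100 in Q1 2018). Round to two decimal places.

111.48

Laspeyres quantity index uses base-period prices as weights.
ΣP(Q1 2018)·Q(Q2 2018) = 323.50×5 + 201.38×7 + 463.58×7 + 13534.97×8 + 7182.93×2 = 1617.5 + 1409.66 + 3245.06 + 108279.76 + 14365.86 = 128917.84
ΣP(Q1 2018)·Q(Q1 2018) = 323.50×6 + 201.38×9 + 463.58×6 + 13534.97×7 + 7182.93×2 = 1941 + 1812.42 + 2781.48 + 94744.79 + 14365.86 = 115645.55
Index = 128917.84 / 115645.55 × 100 = 111.4767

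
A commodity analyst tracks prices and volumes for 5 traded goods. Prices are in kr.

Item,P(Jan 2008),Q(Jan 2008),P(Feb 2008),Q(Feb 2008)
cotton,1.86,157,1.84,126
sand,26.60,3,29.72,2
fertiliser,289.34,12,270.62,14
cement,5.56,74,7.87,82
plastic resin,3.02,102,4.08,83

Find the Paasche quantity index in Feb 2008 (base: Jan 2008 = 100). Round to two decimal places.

109.51

Paasche quantity index uses current-period prices as weights.
ΣP(Feb 2008)·Q(Feb 2008) = 1.84×126 + 29.72×2 + 270.62×14 + 7.87×82 + 4.08×83 = 231.84 + 59.44 + 3788.68 + 645.34 + 338.64 = 5063.94
ΣP(Feb 2008)·Q(Jan 2008) = 1.84×157 + 29.72×3 + 270.62×12 + 7.87×74 + 4.08×102 = 288.88 + 89.16 + 3247.44 + 582.38 + 416.16 = 4624.02
Index = 5063.94 / 4624.02 × 100 = 109.5138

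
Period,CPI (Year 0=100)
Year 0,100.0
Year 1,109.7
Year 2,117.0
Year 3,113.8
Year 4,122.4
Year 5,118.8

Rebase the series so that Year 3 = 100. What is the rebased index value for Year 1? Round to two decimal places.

Rebased(Year 1) = 109.7 / 113.8 × 100 = 96.3972

96.40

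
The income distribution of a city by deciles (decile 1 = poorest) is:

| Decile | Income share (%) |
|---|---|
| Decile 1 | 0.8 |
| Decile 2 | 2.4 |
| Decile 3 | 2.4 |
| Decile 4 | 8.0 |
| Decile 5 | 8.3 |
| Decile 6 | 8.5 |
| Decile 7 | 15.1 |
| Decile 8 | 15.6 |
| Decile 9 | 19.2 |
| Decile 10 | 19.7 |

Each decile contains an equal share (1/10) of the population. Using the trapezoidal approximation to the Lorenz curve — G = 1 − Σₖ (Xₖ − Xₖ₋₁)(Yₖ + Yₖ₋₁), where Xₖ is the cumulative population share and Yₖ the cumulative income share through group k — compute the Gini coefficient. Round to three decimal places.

0.375

Cumulative income shares Yₖ: 0.0080, 0.0320, 0.0560, 0.1360, 0.2190, 0.3040, 0.4550, 0.6110, 0.8030, 1.0000
Σ (Xₖ−Xₖ₋₁)(Yₖ+Yₖ₋₁) = (1/10)(0.0080+0.0000) + (1/10)(0.0320+0.0080) + (1/10)(0.0560+0.0320) + (1/10)(0.1360+0.0560) + (1/10)(0.2190+0.1360) + (1/10)(0.3040+0.2190) + (1/10)(0.4550+0.3040) + (1/10)(0.6110+0.4550) + (1/10)(0.8030+0.6110) + (1/10)(1.0000+0.8030)
  = 0.0008 + 0.0040 + 0.0088 + 0.0192 + 0.0355 + 0.0523 + 0.0759 + 0.1066 + 0.1414 + 0.1803 = 0.6248
G = 1 − 0.6248 = 0.3752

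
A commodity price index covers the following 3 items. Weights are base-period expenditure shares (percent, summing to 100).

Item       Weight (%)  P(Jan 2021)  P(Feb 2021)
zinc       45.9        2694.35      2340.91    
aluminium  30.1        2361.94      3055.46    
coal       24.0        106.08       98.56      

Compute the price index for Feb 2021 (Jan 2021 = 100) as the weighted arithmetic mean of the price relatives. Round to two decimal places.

101.12

zinc: 45.9 × (2340.91/2694.35) = 45.9 × 0.868822 = 39.8789
aluminium: 30.1 × (3055.46/2361.94) = 30.1 × 1.293623 = 38.9381
coal: 24.0 × (98.56/106.08) = 24.0 × 0.929110 = 22.2986
Index = Σ wᵢ·(p₁ᵢ/p₀ᵢ) = 39.8789 + 38.9381 + 22.2986 = 101.1156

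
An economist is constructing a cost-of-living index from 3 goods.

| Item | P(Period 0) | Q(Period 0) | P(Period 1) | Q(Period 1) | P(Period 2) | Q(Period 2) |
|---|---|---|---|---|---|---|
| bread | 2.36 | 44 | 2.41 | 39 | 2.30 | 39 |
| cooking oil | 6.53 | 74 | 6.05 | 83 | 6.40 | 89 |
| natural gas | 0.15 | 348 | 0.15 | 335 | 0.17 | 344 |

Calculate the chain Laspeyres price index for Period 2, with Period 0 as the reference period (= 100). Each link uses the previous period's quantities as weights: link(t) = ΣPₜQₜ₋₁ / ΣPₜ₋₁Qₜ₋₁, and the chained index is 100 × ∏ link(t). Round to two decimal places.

99.40

Link Period 0→Period 1:
ΣP(Period 1)Q(Period 0) = 2.41×44 + 6.05×74 + 0.15×348 = 106.04 + 447.7 + 52.2 = 605.94
ΣP(Period 0)Q(Period 0) = 2.36×44 + 6.53×74 + 0.15×348 = 103.84 + 483.22 + 52.2 = 639.26
link = 605.94/639.26 = 0.947877
Link Period 1→Period 2:
ΣP(Period 2)Q(Period 1) = 2.30×39 + 6.40×83 + 0.17×335 = 89.7 + 531.2 + 56.95 = 677.85
ΣP(Period 1)Q(Period 1) = 2.41×39 + 6.05×83 + 0.15×335 = 93.99 + 502.15 + 50.25 = 646.39
link = 677.85/646.39 = 1.048670
Chained index = 100 × 0.947877 × 1.048670 = 99.4011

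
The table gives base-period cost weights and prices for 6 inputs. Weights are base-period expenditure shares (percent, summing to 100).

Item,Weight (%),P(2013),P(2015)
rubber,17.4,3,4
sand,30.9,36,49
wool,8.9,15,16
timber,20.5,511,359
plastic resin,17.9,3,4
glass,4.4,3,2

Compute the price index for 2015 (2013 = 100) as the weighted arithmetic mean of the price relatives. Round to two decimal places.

115.95

rubber: 17.4 × (4/3) = 17.4 × 1.333333 = 23.2000
sand: 30.9 × (49/36) = 30.9 × 1.361111 = 42.0583
wool: 8.9 × (16/15) = 8.9 × 1.066667 = 9.4933
timber: 20.5 × (359/511) = 20.5 × 0.702544 = 14.4022
plastic resin: 17.9 × (4/3) = 17.9 × 1.333333 = 23.8667
glass: 4.4 × (2/3) = 4.4 × 0.666667 = 2.9333
Index = Σ wᵢ·(p₁ᵢ/p₀ᵢ) = 23.2000 + 42.0583 + 9.4933 + 14.4022 + 23.8667 + 2.9333 = 115.9538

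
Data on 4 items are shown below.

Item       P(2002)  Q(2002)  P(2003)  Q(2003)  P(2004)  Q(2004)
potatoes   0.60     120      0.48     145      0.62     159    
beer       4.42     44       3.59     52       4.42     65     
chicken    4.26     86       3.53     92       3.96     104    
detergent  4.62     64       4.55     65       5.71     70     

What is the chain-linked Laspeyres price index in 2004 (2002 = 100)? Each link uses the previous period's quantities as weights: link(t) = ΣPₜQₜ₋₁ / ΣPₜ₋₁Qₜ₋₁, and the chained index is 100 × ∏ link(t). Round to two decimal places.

Link 2002→2003:
ΣP(2003)Q(2002) = 0.48×120 + 3.59×44 + 3.53×86 + 4.55×64 = 57.6 + 157.96 + 303.58 + 291.2 = 810.34
ΣP(2002)Q(2002) = 0.60×120 + 4.42×44 + 4.26×86 + 4.62×64 = 72 + 194.48 + 366.36 + 295.68 = 928.52
link = 810.34/928.52 = 0.872722
Link 2003→2004:
ΣP(2004)Q(2003) = 0.62×145 + 4.42×52 + 3.96×92 + 5.71×65 = 89.9 + 229.84 + 364.32 + 371.15 = 1055.21
ΣP(2003)Q(2003) = 0.48×145 + 3.59×52 + 3.53×92 + 4.55×65 = 69.6 + 186.68 + 324.76 + 295.75 = 876.79
link = 1055.21/876.79 = 1.203492
Chained index = 100 × 0.872722 × 1.203492 = 105.0314

105.03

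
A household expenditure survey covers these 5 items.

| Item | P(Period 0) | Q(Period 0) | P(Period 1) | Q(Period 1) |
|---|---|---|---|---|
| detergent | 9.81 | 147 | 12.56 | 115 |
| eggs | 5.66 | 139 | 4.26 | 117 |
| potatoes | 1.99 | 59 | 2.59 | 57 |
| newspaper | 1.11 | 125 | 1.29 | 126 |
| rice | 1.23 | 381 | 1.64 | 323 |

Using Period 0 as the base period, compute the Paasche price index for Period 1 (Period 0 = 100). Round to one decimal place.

114.0

Paasche price index uses current-period quantities as weights.
ΣP(Period 1)·Q(Period 1) = 12.56×115 + 4.26×117 + 2.59×57 + 1.29×126 + 1.64×323 = 1444.4 + 498.42 + 147.63 + 162.54 + 529.72 = 2782.71
ΣP(Period 0)·Q(Period 1) = 9.81×115 + 5.66×117 + 1.99×57 + 1.11×126 + 1.23×323 = 1128.15 + 662.22 + 113.43 + 139.86 + 397.29 = 2440.95
Index = 2782.71 / 2440.95 × 100 = 114.0011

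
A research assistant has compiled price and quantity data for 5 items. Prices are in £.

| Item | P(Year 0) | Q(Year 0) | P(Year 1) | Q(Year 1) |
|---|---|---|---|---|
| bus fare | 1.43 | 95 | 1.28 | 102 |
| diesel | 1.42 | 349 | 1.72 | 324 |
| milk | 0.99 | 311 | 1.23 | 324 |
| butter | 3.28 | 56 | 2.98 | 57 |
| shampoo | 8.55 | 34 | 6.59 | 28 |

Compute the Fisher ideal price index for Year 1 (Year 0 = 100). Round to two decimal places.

Laspeyres component (base-period weights):
ΣP(Year 1)Q(Year 0) = 1.28×95 + 1.72×349 + 1.23×311 + 2.98×56 + 6.59×34 = 121.6 + 600.28 + 382.53 + 166.88 + 224.06 = 1495.35
ΣP(Year 0)Q(Year 0) = 1.43×95 + 1.42×349 + 0.99×311 + 3.28×56 + 8.55×34 = 135.85 + 495.58 + 307.89 + 183.68 + 290.7 = 1413.7
L = 1495.35 / 1413.7 × 100 = 105.7756
Paasche component (current-period weights):
ΣP(Year 1)Q(Year 1) = 1.28×102 + 1.72×324 + 1.23×324 + 2.98×57 + 6.59×28 = 130.56 + 557.28 + 398.52 + 169.86 + 184.52 = 1440.74
ΣP(Year 0)Q(Year 1) = 1.43×102 + 1.42×324 + 0.99×324 + 3.28×57 + 8.55×28 = 145.86 + 460.08 + 320.76 + 186.96 + 239.4 = 1353.06
P = 1440.74 / 1353.06 × 100 = 106.4801
Fisher = √(L × P) = √(105.7756 × 106.4801) = 106.1273

106.13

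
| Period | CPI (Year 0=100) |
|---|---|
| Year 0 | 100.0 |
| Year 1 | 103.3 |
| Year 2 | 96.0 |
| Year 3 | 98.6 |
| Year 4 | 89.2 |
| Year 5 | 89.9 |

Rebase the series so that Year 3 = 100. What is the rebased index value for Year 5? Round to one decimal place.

91.2

Rebased(Year 5) = 89.9 / 98.6 × 100 = 91.1765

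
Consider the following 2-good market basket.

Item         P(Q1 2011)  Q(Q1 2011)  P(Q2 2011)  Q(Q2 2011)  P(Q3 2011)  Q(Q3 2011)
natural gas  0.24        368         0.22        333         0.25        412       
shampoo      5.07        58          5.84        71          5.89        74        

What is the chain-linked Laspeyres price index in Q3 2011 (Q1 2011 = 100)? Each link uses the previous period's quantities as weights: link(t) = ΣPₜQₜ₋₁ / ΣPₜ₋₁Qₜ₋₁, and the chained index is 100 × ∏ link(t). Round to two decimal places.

Link Q1 2011→Q2 2011:
ΣP(Q2 2011)Q(Q1 2011) = 0.22×368 + 5.84×58 = 80.96 + 338.72 = 419.68
ΣP(Q1 2011)Q(Q1 2011) = 0.24×368 + 5.07×58 = 88.32 + 294.06 = 382.38
link = 419.68/382.38 = 1.097547
Link Q2 2011→Q3 2011:
ΣP(Q3 2011)Q(Q2 2011) = 0.25×333 + 5.89×71 = 83.25 + 418.19 = 501.44
ΣP(Q2 2011)Q(Q2 2011) = 0.22×333 + 5.84×71 = 73.26 + 414.64 = 487.9
link = 501.44/487.9 = 1.027752
Chained index = 100 × 1.097547 × 1.027752 = 112.8006

112.80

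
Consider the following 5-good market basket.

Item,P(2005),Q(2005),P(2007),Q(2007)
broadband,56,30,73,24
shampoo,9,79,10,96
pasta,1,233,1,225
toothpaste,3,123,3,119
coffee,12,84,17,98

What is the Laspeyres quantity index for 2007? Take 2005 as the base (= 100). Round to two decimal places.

99.13

Laspeyres quantity index uses base-period prices as weights.
ΣP(2005)·Q(2007) = 56×24 + 9×96 + 1×225 + 3×119 + 12×98 = 1344 + 864 + 225 + 357 + 1176 = 3966
ΣP(2005)·Q(2005) = 56×30 + 9×79 + 1×233 + 3×123 + 12×84 = 1680 + 711 + 233 + 369 + 1008 = 4001
Index = 3966 / 4001 × 100 = 99.1252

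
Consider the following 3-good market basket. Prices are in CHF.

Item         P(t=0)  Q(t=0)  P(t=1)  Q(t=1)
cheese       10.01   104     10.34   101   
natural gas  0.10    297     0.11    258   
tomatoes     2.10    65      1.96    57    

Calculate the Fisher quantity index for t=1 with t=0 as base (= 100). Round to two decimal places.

Laspeyres component (base-period weights):
ΣP(t=0)Q(t=1) = 10.01×101 + 0.10×258 + 2.10×57 = 1011.01 + 25.8 + 119.7 = 1156.51
ΣP(t=0)Q(t=0) = 10.01×104 + 0.10×297 + 2.10×65 = 1041.04 + 29.7 + 136.5 = 1207.24
L = 1156.51 / 1207.24 × 100 = 95.7979
Paasche component (current-period weights):
ΣP(t=1)Q(t=1) = 10.34×101 + 0.11×258 + 1.96×57 = 1044.34 + 28.38 + 111.72 = 1184.44
ΣP(t=1)Q(t=0) = 10.34×104 + 0.11×297 + 1.96×65 = 1075.36 + 32.67 + 127.4 = 1235.43
P = 1184.44 / 1235.43 × 100 = 95.8727
Fisher = √(L × P) = √(95.7979 × 95.8727) = 95.8353

95.84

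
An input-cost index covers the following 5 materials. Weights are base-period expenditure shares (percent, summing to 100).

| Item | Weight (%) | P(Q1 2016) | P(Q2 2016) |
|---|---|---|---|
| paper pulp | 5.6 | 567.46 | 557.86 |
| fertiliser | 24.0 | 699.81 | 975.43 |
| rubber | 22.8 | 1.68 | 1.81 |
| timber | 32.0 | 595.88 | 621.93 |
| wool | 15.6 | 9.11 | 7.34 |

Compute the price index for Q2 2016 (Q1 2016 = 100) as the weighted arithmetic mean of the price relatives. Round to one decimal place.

paper pulp: 5.6 × (557.86/567.46) = 5.6 × 0.983083 = 5.5053
fertiliser: 24.0 × (975.43/699.81) = 24.0 × 1.393850 = 33.4524
rubber: 22.8 × (1.81/1.68) = 22.8 × 1.077381 = 24.5643
timber: 32.0 × (621.93/595.88) = 32.0 × 1.043717 = 33.3989
wool: 15.6 × (7.34/9.11) = 15.6 × 0.805708 = 12.5690
Index = Σ wᵢ·(p₁ᵢ/p₀ᵢ) = 5.5053 + 33.4524 + 24.5643 + 33.3989 + 12.5690 = 109.4899

109.5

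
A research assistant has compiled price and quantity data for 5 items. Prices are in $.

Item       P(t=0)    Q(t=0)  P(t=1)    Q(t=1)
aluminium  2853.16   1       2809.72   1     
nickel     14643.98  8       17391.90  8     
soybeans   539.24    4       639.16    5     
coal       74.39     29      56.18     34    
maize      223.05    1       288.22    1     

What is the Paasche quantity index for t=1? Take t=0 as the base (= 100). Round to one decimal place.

100.6

Paasche quantity index uses current-period prices as weights.
ΣP(t=1)·Q(t=1) = 2809.72×1 + 17391.90×8 + 639.16×5 + 56.18×34 + 288.22×1 = 2809.72 + 139135.2 + 3195.8 + 1910.12 + 288.22 = 147339.06
ΣP(t=1)·Q(t=0) = 2809.72×1 + 17391.90×8 + 639.16×4 + 56.18×29 + 288.22×1 = 2809.72 + 139135.2 + 2556.64 + 1629.22 + 288.22 = 146419
Index = 147339.06 / 146419 × 100 = 100.6284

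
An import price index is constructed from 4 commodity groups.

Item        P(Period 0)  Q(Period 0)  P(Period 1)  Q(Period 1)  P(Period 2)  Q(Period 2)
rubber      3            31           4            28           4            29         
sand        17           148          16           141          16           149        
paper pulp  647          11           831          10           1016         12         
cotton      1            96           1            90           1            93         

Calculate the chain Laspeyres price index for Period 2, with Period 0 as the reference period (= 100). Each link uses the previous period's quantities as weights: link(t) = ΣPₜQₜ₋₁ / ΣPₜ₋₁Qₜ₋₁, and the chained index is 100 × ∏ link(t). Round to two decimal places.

139.93

Link Period 0→Period 1:
ΣP(Period 1)Q(Period 0) = 4×31 + 16×148 + 831×11 + 1×96 = 124 + 2368 + 9141 + 96 = 11729
ΣP(Period 0)Q(Period 0) = 3×31 + 17×148 + 647×11 + 1×96 = 93 + 2516 + 7117 + 96 = 9822
link = 11729/9822 = 1.194156
Link Period 1→Period 2:
ΣP(Period 2)Q(Period 1) = 4×28 + 16×141 + 1016×10 + 1×90 = 112 + 2256 + 10160 + 90 = 12618
ΣP(Period 1)Q(Period 1) = 4×28 + 16×141 + 831×10 + 1×90 = 112 + 2256 + 8310 + 90 = 10768
link = 12618/10768 = 1.171805
Chained index = 100 × 1.194156 × 1.171805 = 139.9318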